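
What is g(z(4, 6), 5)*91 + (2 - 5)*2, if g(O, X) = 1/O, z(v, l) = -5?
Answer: -121/5 ≈ -24.200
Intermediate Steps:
g(z(4, 6), 5)*91 + (2 - 5)*2 = 91/(-5) + (2 - 5)*2 = -⅕*91 - 3*2 = -91/5 - 6 = -121/5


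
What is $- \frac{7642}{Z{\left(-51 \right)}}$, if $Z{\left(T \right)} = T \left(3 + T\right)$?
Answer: $- \frac{3821}{1224} \approx -3.1217$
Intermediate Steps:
$- \frac{7642}{Z{\left(-51 \right)}} = - \frac{7642}{\left(-51\right) \left(3 - 51\right)} = - \frac{7642}{\left(-51\right) \left(-48\right)} = - \frac{7642}{2448} = \left(-7642\right) \frac{1}{2448} = - \frac{3821}{1224}$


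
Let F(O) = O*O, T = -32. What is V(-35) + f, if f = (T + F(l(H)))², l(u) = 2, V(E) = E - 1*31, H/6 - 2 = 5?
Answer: 718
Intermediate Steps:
H = 42 (H = 12 + 6*5 = 12 + 30 = 42)
V(E) = -31 + E (V(E) = E - 31 = -31 + E)
F(O) = O²
f = 784 (f = (-32 + 2²)² = (-32 + 4)² = (-28)² = 784)
V(-35) + f = (-31 - 35) + 784 = -66 + 784 = 718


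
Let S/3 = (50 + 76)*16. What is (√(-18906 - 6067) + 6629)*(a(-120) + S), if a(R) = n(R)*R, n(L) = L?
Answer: 135549792 + 20448*I*√24973 ≈ 1.3555e+8 + 3.2314e+6*I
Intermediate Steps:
a(R) = R² (a(R) = R*R = R²)
S = 6048 (S = 3*((50 + 76)*16) = 3*(126*16) = 3*2016 = 6048)
(√(-18906 - 6067) + 6629)*(a(-120) + S) = (√(-18906 - 6067) + 6629)*((-120)² + 6048) = (√(-24973) + 6629)*(14400 + 6048) = (I*√24973 + 6629)*20448 = (6629 + I*√24973)*20448 = 135549792 + 20448*I*√24973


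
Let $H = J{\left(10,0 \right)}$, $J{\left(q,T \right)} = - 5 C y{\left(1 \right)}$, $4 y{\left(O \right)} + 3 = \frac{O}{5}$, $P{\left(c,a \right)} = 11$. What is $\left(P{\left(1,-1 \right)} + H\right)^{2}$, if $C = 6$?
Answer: $1024$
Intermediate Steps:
$y{\left(O \right)} = - \frac{3}{4} + \frac{O}{20}$ ($y{\left(O \right)} = - \frac{3}{4} + \frac{O \frac{1}{5}}{4} = - \frac{3}{4} + \frac{\frac{1}{5} O}{4} = - \frac{3}{4} + \frac{O}{20}$)
$J{\left(q,T \right)} = 21$ ($J{\left(q,T \right)} = \left(-5\right) 6 \left(- \frac{3}{4} + \frac{1}{20} \cdot 1\right) = - 30 \left(- \frac{3}{4} + \frac{1}{20}\right) = \left(-30\right) \left(- \frac{7}{10}\right) = 21$)
$H = 21$
$\left(P{\left(1,-1 \right)} + H\right)^{2} = \left(11 + 21\right)^{2} = 32^{2} = 1024$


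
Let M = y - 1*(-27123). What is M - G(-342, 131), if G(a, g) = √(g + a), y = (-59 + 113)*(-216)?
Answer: 15459 - I*√211 ≈ 15459.0 - 14.526*I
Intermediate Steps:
y = -11664 (y = 54*(-216) = -11664)
G(a, g) = √(a + g)
M = 15459 (M = -11664 - 1*(-27123) = -11664 + 27123 = 15459)
M - G(-342, 131) = 15459 - √(-342 + 131) = 15459 - √(-211) = 15459 - I*√211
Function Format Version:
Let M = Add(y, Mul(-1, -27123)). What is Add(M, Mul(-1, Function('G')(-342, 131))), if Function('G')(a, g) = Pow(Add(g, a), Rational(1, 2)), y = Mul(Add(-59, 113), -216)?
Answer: Add(15459, Mul(-1, I, Pow(211, Rational(1, 2)))) ≈ Add(15459., Mul(-14.526, I))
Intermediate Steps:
y = -11664 (y = Mul(54, -216) = -11664)
Function('G')(a, g) = Pow(Add(a, g), Rational(1, 2))
M = 15459 (M = Add(-11664, Mul(-1, -27123)) = Add(-11664, 27123) = 15459)
Add(M, Mul(-1, Function('G')(-342, 131))) = Add(15459, Mul(-1, Pow(Add(-342, 131), Rational(1, 2)))) = Add(15459, Mul(-1, Pow(-211, Rational(1, 2)))) = Add(15459, Mul(-1, Mul(I, Pow(211, Rational(1, 2))))) = Add(15459, Mul(-1, I, Pow(211, Rational(1, 2))))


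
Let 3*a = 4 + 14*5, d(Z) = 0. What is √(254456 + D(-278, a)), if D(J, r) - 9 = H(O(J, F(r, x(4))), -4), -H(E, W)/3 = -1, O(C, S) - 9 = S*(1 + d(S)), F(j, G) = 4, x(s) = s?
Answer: 2*√63617 ≈ 504.45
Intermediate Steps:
O(C, S) = 9 + S (O(C, S) = 9 + S*(1 + 0) = 9 + S*1 = 9 + S)
H(E, W) = 3 (H(E, W) = -3*(-1) = 3)
a = 74/3 (a = (4 + 14*5)/3 = (4 + 70)/3 = (⅓)*74 = 74/3 ≈ 24.667)
D(J, r) = 12 (D(J, r) = 9 + 3 = 12)
√(254456 + D(-278, a)) = √(254456 + 12) = √254468 = 2*√63617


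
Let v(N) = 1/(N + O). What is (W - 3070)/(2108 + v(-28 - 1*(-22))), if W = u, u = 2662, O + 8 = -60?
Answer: -10064/51997 ≈ -0.19355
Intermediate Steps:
O = -68 (O = -8 - 60 = -68)
v(N) = 1/(-68 + N) (v(N) = 1/(N - 68) = 1/(-68 + N))
W = 2662
(W - 3070)/(2108 + v(-28 - 1*(-22))) = (2662 - 3070)/(2108 + 1/(-68 + (-28 - 1*(-22)))) = -408/(2108 + 1/(-68 + (-28 + 22))) = -408/(2108 + 1/(-68 - 6)) = -408/(2108 + 1/(-74)) = -408/(2108 - 1/74) = -408/155991/74 = -408*74/155991 = -10064/51997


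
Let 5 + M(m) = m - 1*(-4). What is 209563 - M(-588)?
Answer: 210152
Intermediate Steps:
M(m) = -1 + m (M(m) = -5 + (m - 1*(-4)) = -5 + (m + 4) = -5 + (4 + m) = -1 + m)
209563 - M(-588) = 209563 - (-1 - 588) = 209563 - 1*(-589) = 209563 + 589 = 210152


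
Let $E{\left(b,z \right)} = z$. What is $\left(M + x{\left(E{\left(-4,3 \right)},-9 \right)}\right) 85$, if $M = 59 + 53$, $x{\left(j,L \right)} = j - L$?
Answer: $10540$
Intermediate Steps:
$M = 112$
$\left(M + x{\left(E{\left(-4,3 \right)},-9 \right)}\right) 85 = \left(112 + \left(3 - -9\right)\right) 85 = \left(112 + \left(3 + 9\right)\right) 85 = \left(112 + 12\right) 85 = 124 \cdot 85 = 10540$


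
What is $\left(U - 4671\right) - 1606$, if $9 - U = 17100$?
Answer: $-23368$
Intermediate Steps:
$U = -17091$ ($U = 9 - 17100 = -17091$)
$\left(U - 4671\right) - 1606 = \left(-17091 - 4671\right) - 1606 = -21762 - 1606 = -23368$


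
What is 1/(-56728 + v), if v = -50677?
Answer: -1/107405 ≈ -9.3105e-6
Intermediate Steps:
1/(-56728 + v) = 1/(-56728 - 50677) = 1/(-107405) = -1/107405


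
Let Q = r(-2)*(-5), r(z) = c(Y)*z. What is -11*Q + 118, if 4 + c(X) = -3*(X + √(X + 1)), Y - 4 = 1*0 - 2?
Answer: 1218 + 330*√3 ≈ 1789.6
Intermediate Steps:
Y = 2 (Y = 4 + (1*0 - 2) = 4 + (0 - 2) = 4 - 2 = 2)
c(X) = -4 - 3*X - 3*√(1 + X) (c(X) = -4 - 3*(X + √(X + 1)) = -4 - 3*(X + √(1 + X)) = -4 + (-3*X - 3*√(1 + X)) = -4 - 3*X - 3*√(1 + X))
r(z) = z*(-10 - 3*√3) (r(z) = (-4 - 3*2 - 3*√(1 + 2))*z = (-4 - 6 - 3*√3)*z = (-10 - 3*√3)*z = z*(-10 - 3*√3))
Q = -100 - 30*√3 (Q = -1*(-2)*(10 + 3*√3)*(-5) = (20 + 6*√3)*(-5) = -100 - 30*√3 ≈ -151.96)
-11*Q + 118 = -11*(-100 - 30*√3) + 118 = (1100 + 330*√3) + 118 = 1218 + 330*√3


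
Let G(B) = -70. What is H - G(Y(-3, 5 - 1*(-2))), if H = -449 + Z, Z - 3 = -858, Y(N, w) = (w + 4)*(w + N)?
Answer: -1234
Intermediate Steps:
Y(N, w) = (4 + w)*(N + w)
Z = -855 (Z = 3 - 858 = -855)
H = -1304 (H = -449 - 855 = -1304)
H - G(Y(-3, 5 - 1*(-2))) = -1304 - 1*(-70) = -1304 + 70 = -1234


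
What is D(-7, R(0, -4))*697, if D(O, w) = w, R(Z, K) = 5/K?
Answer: -3485/4 ≈ -871.25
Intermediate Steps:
D(-7, R(0, -4))*697 = (5/(-4))*697 = (5*(-¼))*697 = -5/4*697 = -3485/4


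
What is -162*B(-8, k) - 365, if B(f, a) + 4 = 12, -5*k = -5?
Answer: -1661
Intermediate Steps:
k = 1 (k = -⅕*(-5) = 1)
B(f, a) = 8 (B(f, a) = -4 + 12 = 8)
-162*B(-8, k) - 365 = -162*8 - 365 = -1296 - 365 = -1661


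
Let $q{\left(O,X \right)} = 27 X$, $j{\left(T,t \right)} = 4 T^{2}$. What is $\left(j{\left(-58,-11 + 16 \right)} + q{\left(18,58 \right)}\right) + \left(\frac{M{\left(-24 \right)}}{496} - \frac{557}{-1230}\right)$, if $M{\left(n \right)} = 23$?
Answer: $\frac{4582463161}{305040} \approx 15023.0$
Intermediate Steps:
$\left(j{\left(-58,-11 + 16 \right)} + q{\left(18,58 \right)}\right) + \left(\frac{M{\left(-24 \right)}}{496} - \frac{557}{-1230}\right) = \left(4 \left(-58\right)^{2} + 27 \cdot 58\right) + \left(\frac{23}{496} - \frac{557}{-1230}\right) = \left(4 \cdot 3364 + 1566\right) + \left(23 \cdot \frac{1}{496} - - \frac{557}{1230}\right) = \left(13456 + 1566\right) + \left(\frac{23}{496} + \frac{557}{1230}\right) = 15022 + \frac{152281}{305040} = \frac{4582463161}{305040}$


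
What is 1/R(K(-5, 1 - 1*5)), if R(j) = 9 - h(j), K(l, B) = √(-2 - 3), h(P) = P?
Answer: 9/86 + I*√5/86 ≈ 0.10465 + 0.026001*I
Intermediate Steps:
K(l, B) = I*√5 (K(l, B) = √(-5) = I*√5)
R(j) = 9 - j
1/R(K(-5, 1 - 1*5)) = 1/(9 - I*√5)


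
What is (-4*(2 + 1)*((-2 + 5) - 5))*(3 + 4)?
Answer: 168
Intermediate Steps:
(-4*(2 + 1)*((-2 + 5) - 5))*(3 + 4) = -12*(3 - 5)*7 = -12*(-2)*7 = -4*(-6)*7 = 24*7 = 168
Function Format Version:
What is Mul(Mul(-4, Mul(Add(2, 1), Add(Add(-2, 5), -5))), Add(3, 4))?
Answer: 168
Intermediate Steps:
Mul(Mul(-4, Mul(Add(2, 1), Add(Add(-2, 5), -5))), Add(3, 4)) = Mul(Mul(-4, Mul(3, Add(3, -5))), 7) = Mul(Mul(-4, Mul(3, -2)), 7) = Mul(Mul(-4, -6), 7) = Mul(24, 7) = 168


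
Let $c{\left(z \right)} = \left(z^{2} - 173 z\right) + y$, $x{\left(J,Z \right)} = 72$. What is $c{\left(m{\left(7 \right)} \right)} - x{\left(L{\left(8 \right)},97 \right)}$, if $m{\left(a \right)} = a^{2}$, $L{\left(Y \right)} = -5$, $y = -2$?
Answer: $-6150$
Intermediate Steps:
$c{\left(z \right)} = -2 + z^{2} - 173 z$ ($c{\left(z \right)} = \left(z^{2} - 173 z\right) - 2 = -2 + z^{2} - 173 z$)
$c{\left(m{\left(7 \right)} \right)} - x{\left(L{\left(8 \right)},97 \right)} = \left(-2 + \left(7^{2}\right)^{2} - 173 \cdot 7^{2}\right) - 72 = \left(-2 + 49^{2} - 8477\right) - 72 = \left(-2 + 2401 - 8477\right) - 72 = -6078 - 72 = -6150$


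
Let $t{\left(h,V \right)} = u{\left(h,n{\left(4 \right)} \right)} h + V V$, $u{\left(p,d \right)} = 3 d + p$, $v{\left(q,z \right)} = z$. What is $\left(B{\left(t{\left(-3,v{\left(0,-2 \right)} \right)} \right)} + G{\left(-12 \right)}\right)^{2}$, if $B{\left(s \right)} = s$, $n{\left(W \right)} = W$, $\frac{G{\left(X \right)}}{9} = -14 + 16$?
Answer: $25$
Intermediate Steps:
$G{\left(X \right)} = 18$ ($G{\left(X \right)} = 9 \left(-14 + 16\right) = 9 \cdot 2 = 18$)
$u{\left(p,d \right)} = p + 3 d$
$t{\left(h,V \right)} = V^{2} + h \left(12 + h\right)$ ($t{\left(h,V \right)} = \left(h + 3 \cdot 4\right) h + V V = \left(h + 12\right) h + V^{2} = \left(12 + h\right) h + V^{2} = h \left(12 + h\right) + V^{2} = V^{2} + h \left(12 + h\right)$)
$\left(B{\left(t{\left(-3,v{\left(0,-2 \right)} \right)} \right)} + G{\left(-12 \right)}\right)^{2} = \left(\left(\left(-2\right)^{2} - 3 \left(12 - 3\right)\right) + 18\right)^{2} = \left(\left(4 - 27\right) + 18\right)^{2} = \left(-23 + 18\right)^{2} = \left(-5\right)^{2} = 25$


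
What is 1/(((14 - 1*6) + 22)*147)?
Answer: 1/4410 ≈ 0.00022676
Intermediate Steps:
1/(((14 - 1*6) + 22)*147) = 1/(((14 - 6) + 22)*147) = 1/((8 + 22)*147) = 1/(30*147) = 1/4410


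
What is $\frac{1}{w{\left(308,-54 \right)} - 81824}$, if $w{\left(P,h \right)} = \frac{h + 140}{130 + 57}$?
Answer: $- \frac{187}{15301002} \approx -1.2221 \cdot 10^{-5}$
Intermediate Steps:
$w{\left(P,h \right)} = \frac{140}{187} + \frac{h}{187}$ ($w{\left(P,h \right)} = \frac{140 + h}{187} = \left(140 + h\right) \frac{1}{187} = \frac{140}{187} + \frac{h}{187}$)
$\frac{1}{w{\left(308,-54 \right)} - 81824} = \frac{1}{\left(\frac{140}{187} + \frac{1}{187} \left(-54\right)\right) - 81824} = \frac{1}{\left(\frac{140}{187} - \frac{54}{187}\right) - 81824} = \frac{1}{\frac{86}{187} - 81824} = \frac{1}{- \frac{15301002}{187}} = - \frac{187}{15301002}$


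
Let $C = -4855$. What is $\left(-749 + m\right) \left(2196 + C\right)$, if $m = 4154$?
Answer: $-9053895$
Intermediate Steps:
$\left(-749 + m\right) \left(2196 + C\right) = \left(-749 + 4154\right) \left(2196 - 4855\right) = 3405 \left(-2659\right) = -9053895$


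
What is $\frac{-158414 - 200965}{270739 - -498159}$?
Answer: $- \frac{359379}{768898} \approx -0.46739$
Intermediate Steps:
$\frac{-158414 - 200965}{270739 - -498159} = - \frac{359379}{270739 + 498159} = - \frac{359379}{768898}$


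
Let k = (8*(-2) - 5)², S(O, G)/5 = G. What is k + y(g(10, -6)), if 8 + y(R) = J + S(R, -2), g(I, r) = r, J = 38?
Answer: 461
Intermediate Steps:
S(O, G) = 5*G
k = 441 (k = (-16 - 5)² = (-21)² = 441)
y(R) = 20 (y(R) = -8 + (38 + 5*(-2)) = -8 + (38 - 10) = -8 + 28 = 20)
k + y(g(10, -6)) = 441 + 20 = 461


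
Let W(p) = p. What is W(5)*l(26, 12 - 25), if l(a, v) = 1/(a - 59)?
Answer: -5/33 ≈ -0.15152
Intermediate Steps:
l(a, v) = 1/(-59 + a)
W(5)*l(26, 12 - 25) = 5/(-59 + 26) = 5/(-33) = 5*(-1/33) = -5/33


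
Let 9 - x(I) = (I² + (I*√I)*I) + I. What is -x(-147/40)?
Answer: 1329/1600 + 151263*I*√30/32000 ≈ 0.83062 + 25.891*I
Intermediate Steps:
x(I) = 9 - I - I² - I^(5/2) (x(I) = 9 - ((I² + (I*√I)*I) + I) = 9 - ((I² + I^(3/2)*I) + I) = 9 - ((I² + I^(5/2)) + I) = 9 - (I + I² + I^(5/2)) = 9 + (-I - I² - I^(5/2)) = 9 - I - I² - I^(5/2))
-x(-147/40) = -(9 - (-147)/40 - (-147/40)² - (-147/40)^(5/2)) = -(9 - (-147)/40 - (-147*1/40)² - (-147*1/40)^(5/2)) = -(9 - 1*(-147/40) - (-147/40)² - (-147/40)^(5/2)) = -(9 + 147/40 - 1*21609/1600 - 151263*I*√30/32000) = -(9 + 147/40 - 21609/1600 - 151263*I*√30/32000) = -(-1329/1600 - 151263*I*√30/32000) = 1329/1600 + 151263*I*√30/32000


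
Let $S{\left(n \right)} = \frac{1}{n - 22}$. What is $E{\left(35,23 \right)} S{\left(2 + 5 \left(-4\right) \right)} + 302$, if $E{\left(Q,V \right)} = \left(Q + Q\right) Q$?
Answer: $\frac{963}{4} \approx 240.75$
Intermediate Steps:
$S{\left(n \right)} = \frac{1}{-22 + n}$
$E{\left(Q,V \right)} = 2 Q^{2}$ ($E{\left(Q,V \right)} = 2 Q Q = 2 Q^{2}$)
$E{\left(35,23 \right)} S{\left(2 + 5 \left(-4\right) \right)} + 302 = \frac{2 \cdot 35^{2}}{-22 + \left(2 + 5 \left(-4\right)\right)} + 302 = \frac{2 \cdot 1225}{-22 + \left(2 - 20\right)} + 302 = \frac{2450}{-22 - 18} + 302 = \frac{2450}{-40} + 302 = 2450 \left(- \frac{1}{40}\right) + 302 = - \frac{245}{4} + 302 = \frac{963}{4}$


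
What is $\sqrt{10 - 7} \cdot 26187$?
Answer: $26187 \sqrt{3} \approx 45357.0$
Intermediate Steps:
$\sqrt{10 - 7} \cdot 26187 = \sqrt{3} \cdot 26187 = 26187 \sqrt{3}$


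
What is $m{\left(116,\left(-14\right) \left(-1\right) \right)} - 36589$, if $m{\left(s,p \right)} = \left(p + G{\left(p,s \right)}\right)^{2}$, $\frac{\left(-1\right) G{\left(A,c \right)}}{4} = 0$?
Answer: $-36393$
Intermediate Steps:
$G{\left(A,c \right)} = 0$ ($G{\left(A,c \right)} = \left(-4\right) 0 = 0$)
$m{\left(s,p \right)} = p^{2}$ ($m{\left(s,p \right)} = \left(p + 0\right)^{2} = p^{2}$)
$m{\left(116,\left(-14\right) \left(-1\right) \right)} - 36589 = \left(\left(-14\right) \left(-1\right)\right)^{2} - 36589 = 14^{2} - 36589 = 196 - 36589 = -36393$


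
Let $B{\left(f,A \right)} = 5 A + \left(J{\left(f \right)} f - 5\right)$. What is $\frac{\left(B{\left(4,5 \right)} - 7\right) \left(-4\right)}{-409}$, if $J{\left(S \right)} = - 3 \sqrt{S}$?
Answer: $- \frac{44}{409} \approx -0.10758$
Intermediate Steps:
$B{\left(f,A \right)} = -5 - 3 f^{\frac{3}{2}} + 5 A$ ($B{\left(f,A \right)} = 5 A + \left(- 3 \sqrt{f} f - 5\right) = 5 A - \left(5 + 3 f^{\frac{3}{2}}\right) = -5 - 3 f^{\frac{3}{2}} + 5 A$)
$\frac{\left(B{\left(4,5 \right)} - 7\right) \left(-4\right)}{-409} = \frac{\left(\left(-5 - 3 \cdot 4^{\frac{3}{2}} + 5 \cdot 5\right) - 7\right) \left(-4\right)}{-409} = \left(\left(-5 - 24 + 25\right) - 7\right) \left(-4\right) \left(- \frac{1}{409}\right) = \left(-4 - 7\right) \left(-4\right) \left(- \frac{1}{409}\right) = \left(-11\right) \left(-4\right) \left(- \frac{1}{409}\right) = 44 \left(- \frac{1}{409}\right) = - \frac{44}{409}$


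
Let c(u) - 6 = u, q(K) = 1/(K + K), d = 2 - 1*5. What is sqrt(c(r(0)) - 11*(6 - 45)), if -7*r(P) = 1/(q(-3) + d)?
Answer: 3*sqrt(855057)/133 ≈ 20.858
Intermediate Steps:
d = -3 (d = 2 - 5 = -3)
q(K) = 1/(2*K)
r(P) = 6/133 (r(P) = -1/(7*((1/2)/(-3) - 3)) = -1/(7*((1/2)*(-1/3) - 3)) = -1/(7*(-1/6 - 3)) = -1/(7*(-19/6)) = -1/7*(-6/19) = 6/133)
c(u) = 6 + u
sqrt(c(r(0)) - 11*(6 - 45)) = sqrt((6 + 6/133) - 11*(6 - 45)) = sqrt(804/133 - 11*(-39)) = sqrt(804/133 + 429) = sqrt(57861/133) = 3*sqrt(855057)/133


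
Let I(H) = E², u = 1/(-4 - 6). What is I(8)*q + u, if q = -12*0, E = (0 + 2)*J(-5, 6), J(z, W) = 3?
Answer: -⅒ ≈ -0.10000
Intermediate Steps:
u = -⅒ (u = 1/(-10) = -⅒ ≈ -0.10000)
E = 6 (E = (0 + 2)*3 = 2*3 = 6)
I(H) = 36 (I(H) = 6² = 36)
q = 0
I(8)*q + u = 36*0 - ⅒ = 0 - ⅒ = -⅒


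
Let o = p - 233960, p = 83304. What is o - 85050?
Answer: -235706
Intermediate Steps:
o = -150656 (o = 83304 - 233960 = -150656)
o - 85050 = -150656 - 85050 = -235706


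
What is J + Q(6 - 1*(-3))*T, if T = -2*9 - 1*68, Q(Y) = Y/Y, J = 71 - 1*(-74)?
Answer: 59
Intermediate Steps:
J = 145 (J = 71 + 74 = 145)
Q(Y) = 1
T = -86 (T = -18 - 68 = -86)
J + Q(6 - 1*(-3))*T = 145 + 1*(-86) = 145 - 86 = 59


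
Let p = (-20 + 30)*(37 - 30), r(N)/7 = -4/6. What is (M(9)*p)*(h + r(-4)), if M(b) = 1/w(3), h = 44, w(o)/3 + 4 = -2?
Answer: -4130/27 ≈ -152.96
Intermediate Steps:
w(o) = -18 (w(o) = -12 + 3*(-2) = -12 - 6 = -18)
r(N) = -14/3 (r(N) = 7*(-4/6) = 7*(-4*⅙) = 7*(-⅔) = -14/3)
p = 70 (p = 10*7 = 70)
M(b) = -1/18 (M(b) = 1/(-18) = -1/18)
(M(9)*p)*(h + r(-4)) = (-1/18*70)*(44 - 14/3) = -35/9*118/3 = -4130/27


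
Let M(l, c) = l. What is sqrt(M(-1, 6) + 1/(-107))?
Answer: 6*I*sqrt(321)/107 ≈ 1.0047*I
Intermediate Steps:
sqrt(M(-1, 6) + 1/(-107)) = sqrt(-1 + 1/(-107)) = sqrt(-1 - 1/107) = sqrt(-108/107) = 6*I*sqrt(321)/107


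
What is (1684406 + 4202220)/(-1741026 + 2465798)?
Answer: 2943313/362386 ≈ 8.1220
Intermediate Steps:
(1684406 + 4202220)/(-1741026 + 2465798) = 5886626/724772 = 5886626*(1/724772) = 2943313/362386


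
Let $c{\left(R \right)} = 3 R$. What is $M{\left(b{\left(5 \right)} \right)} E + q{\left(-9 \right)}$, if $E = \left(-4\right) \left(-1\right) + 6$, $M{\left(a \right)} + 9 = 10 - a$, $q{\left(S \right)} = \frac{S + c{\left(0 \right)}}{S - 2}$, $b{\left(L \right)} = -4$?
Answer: $\frac{559}{11} \approx 50.818$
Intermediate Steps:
$q{\left(S \right)} = \frac{S}{-2 + S}$ ($q{\left(S \right)} = \frac{S + 3 \cdot 0}{S - 2} = \frac{S + 0}{-2 + S} = \frac{S}{-2 + S}$)
$M{\left(a \right)} = 1 - a$ ($M{\left(a \right)} = -9 - \left(-10 + a\right) = 1 - a$)
$E = 10$ ($E = 4 + 6 = 10$)
$M{\left(b{\left(5 \right)} \right)} E + q{\left(-9 \right)} = \left(1 - -4\right) 10 - \frac{9}{-2 - 9} = \left(1 + 4\right) 10 - \frac{9}{-11} = 5 \cdot 10 - - \frac{9}{11} = 50 + \frac{9}{11} = \frac{559}{11}$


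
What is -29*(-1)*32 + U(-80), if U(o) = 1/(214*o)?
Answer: 15887359/17120 ≈ 928.00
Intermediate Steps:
U(o) = 1/(214*o)
-29*(-1)*32 + U(-80) = -29*(-1)*32 + (1/214)/(-80) = 29*32 + (1/214)*(-1/80) = 928 - 1/17120 = 15887359/17120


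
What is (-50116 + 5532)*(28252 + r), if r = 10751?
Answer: -1738909752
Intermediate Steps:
(-50116 + 5532)*(28252 + r) = (-50116 + 5532)*(28252 + 10751) = -44584*39003 = -1738909752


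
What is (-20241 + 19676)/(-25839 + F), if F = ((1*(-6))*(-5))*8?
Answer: 565/25599 ≈ 0.022071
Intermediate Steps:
F = 240 (F = -6*(-5)*8 = 30*8 = 240)
(-20241 + 19676)/(-25839 + F) = (-20241 + 19676)/(-25839 + 240) = -565/(-25599) = -565*(-1/25599) = 565/25599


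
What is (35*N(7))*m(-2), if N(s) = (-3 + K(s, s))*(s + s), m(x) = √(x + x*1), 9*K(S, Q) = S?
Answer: -19600*I/9 ≈ -2177.8*I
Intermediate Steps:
K(S, Q) = S/9
m(x) = √2*√x (m(x) = √(x + x) = √(2*x) = √2*√x)
N(s) = 2*s*(-3 + s/9) (N(s) = (-3 + s/9)*(s + s) = (-3 + s/9)*(2*s) = 2*s*(-3 + s/9))
(35*N(7))*m(-2) = (35*((2/9)*7*(-27 + 7)))*(√2*√(-2)) = (35*((2/9)*7*(-20)))*(√2*(I*√2)) = (35*(-280/9))*(2*I) = -19600*I/9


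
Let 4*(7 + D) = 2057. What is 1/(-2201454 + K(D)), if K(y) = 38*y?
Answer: -2/4364357 ≈ -4.5826e-7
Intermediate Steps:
D = 2029/4 (D = -7 + (¼)*2057 = -7 + 2057/4 = 2029/4 ≈ 507.25)
1/(-2201454 + K(D)) = 1/(-2201454 + 38*(2029/4)) = 1/(-2201454 + 38551/2) = 1/(-4364357/2) = -2/4364357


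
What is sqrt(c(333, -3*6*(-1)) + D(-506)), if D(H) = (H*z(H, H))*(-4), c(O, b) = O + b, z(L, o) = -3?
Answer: I*sqrt(5721) ≈ 75.637*I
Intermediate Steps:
D(H) = 12*H (D(H) = (H*(-3))*(-4) = -3*H*(-4) = 12*H)
sqrt(c(333, -3*6*(-1)) + D(-506)) = sqrt((333 - 3*6*(-1)) + 12*(-506)) = sqrt((333 - 18*(-1)) - 6072) = sqrt((333 + 18) - 6072) = sqrt(351 - 6072) = sqrt(-5721) = I*sqrt(5721)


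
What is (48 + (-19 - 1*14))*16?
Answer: 240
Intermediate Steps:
(48 + (-19 - 1*14))*16 = (48 + (-19 - 14))*16 = (48 - 33)*16 = 15*16 = 240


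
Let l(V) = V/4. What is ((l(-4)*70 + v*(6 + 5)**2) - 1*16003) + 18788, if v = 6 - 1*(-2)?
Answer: 3683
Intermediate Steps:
l(V) = V/4 (l(V) = V*(1/4) = V/4)
v = 8 (v = 6 + 2 = 8)
((l(-4)*70 + v*(6 + 5)**2) - 1*16003) + 18788 = ((((1/4)*(-4))*70 + 8*(6 + 5)**2) - 1*16003) + 18788 = ((-1*70 + 8*11**2) - 16003) + 18788 = ((-70 + 8*121) - 16003) + 18788 = ((-70 + 968) - 16003) + 18788 = (898 - 16003) + 18788 = -15105 + 18788 = 3683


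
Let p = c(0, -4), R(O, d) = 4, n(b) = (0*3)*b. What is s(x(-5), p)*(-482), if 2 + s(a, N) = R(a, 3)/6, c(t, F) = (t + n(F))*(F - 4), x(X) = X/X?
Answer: 1928/3 ≈ 642.67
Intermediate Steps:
x(X) = 1
n(b) = 0 (n(b) = 0*b = 0)
c(t, F) = t*(-4 + F) (c(t, F) = (t + 0)*(F - 4) = t*(-4 + F))
p = 0 (p = 0*(-4 - 4) = 0*(-8) = 0)
s(a, N) = -4/3 (s(a, N) = -2 + 4/6 = -2 + 4*(1/6) = -2 + 2/3 = -4/3)
s(x(-5), p)*(-482) = -4/3*(-482) = 1928/3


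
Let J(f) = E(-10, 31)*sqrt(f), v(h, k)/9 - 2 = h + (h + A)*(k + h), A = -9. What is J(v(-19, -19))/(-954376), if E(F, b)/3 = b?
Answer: -279*sqrt(1047)/954376 ≈ -0.0094593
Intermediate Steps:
E(F, b) = 3*b
v(h, k) = 18 + 9*h + 9*(-9 + h)*(h + k) (v(h, k) = 18 + 9*(h + (h - 9)*(k + h)) = 18 + 9*(h + (-9 + h)*(h + k)) = 18 + (9*h + 9*(-9 + h)*(h + k)) = 18 + 9*h + 9*(-9 + h)*(h + k))
J(f) = 93*sqrt(f) (J(f) = (3*31)*sqrt(f) = 93*sqrt(f))
J(v(-19, -19))/(-954376) = (93*sqrt(18 - 81*(-19) - 72*(-19) + 9*(-19)**2 + 9*(-19)*(-19)))/(-954376) = (93*sqrt(18 + 1539 + 1368 + 9*361 + 3249))*(-1/954376) = (93*sqrt(18 + 1539 + 1368 + 3249 + 3249))*(-1/954376) = (93*sqrt(9423))*(-1/954376) = (93*(3*sqrt(1047)))*(-1/954376) = (279*sqrt(1047))*(-1/954376) = -279*sqrt(1047)/954376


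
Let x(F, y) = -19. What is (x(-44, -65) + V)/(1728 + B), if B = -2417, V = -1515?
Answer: 118/53 ≈ 2.2264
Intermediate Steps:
(x(-44, -65) + V)/(1728 + B) = (-19 - 1515)/(1728 - 2417) = -1534/(-689) = -1534*(-1/689) = 118/53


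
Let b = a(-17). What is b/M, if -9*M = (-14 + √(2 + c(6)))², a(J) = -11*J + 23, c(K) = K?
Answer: -48195/4418 - 6615*√2/2209 ≈ -15.144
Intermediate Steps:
a(J) = 23 - 11*J
b = 210 (b = 23 - 11*(-17) = 23 + 187 = 210)
M = -(-14 + 2*√2)²/9 (M = -(-14 + √(2 + 6))²/9 = -(-14 + √8)²/9 = -(-14 + 2*√2)²/9 ≈ -13.867)
b/M = 210/(-68/3 + 56*√2/9)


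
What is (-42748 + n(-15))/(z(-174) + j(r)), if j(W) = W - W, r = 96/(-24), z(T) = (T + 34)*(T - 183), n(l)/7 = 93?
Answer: -42097/49980 ≈ -0.84228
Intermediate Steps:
n(l) = 651 (n(l) = 7*93 = 651)
z(T) = (-183 + T)*(34 + T) (z(T) = (34 + T)*(-183 + T) = (-183 + T)*(34 + T))
r = -4 (r = 96*(-1/24) = -4)
j(W) = 0
(-42748 + n(-15))/(z(-174) + j(r)) = (-42748 + 651)/((-6222 + (-174)² - 149*(-174)) + 0) = -42097/((-6222 + 30276 + 25926) + 0) = -42097/(49980 + 0) = -42097/49980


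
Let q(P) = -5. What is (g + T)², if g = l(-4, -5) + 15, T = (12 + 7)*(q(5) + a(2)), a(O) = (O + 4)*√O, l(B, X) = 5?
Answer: 31617 - 17100*√2 ≈ 7433.9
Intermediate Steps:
a(O) = √O*(4 + O) (a(O) = (4 + O)*√O = √O*(4 + O))
T = -95 + 114*√2 (T = (12 + 7)*(-5 + √2*(4 + 2)) = 19*(-5 + √2*6) = 19*(-5 + 6*√2) = -95 + 114*√2 ≈ 66.220)
g = 20 (g = 5 + 15 = 20)
(g + T)² = (20 + (-95 + 114*√2))² = (-75 + 114*√2)²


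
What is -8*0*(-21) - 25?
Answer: -25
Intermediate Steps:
-8*0*(-21) - 25 = 0*(-21) - 25 = 0 - 25 = -25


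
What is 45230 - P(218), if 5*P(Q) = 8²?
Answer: 226086/5 ≈ 45217.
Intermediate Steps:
P(Q) = 64/5 (P(Q) = (⅕)*8² = (⅕)*64 = 64/5)
45230 - P(218) = 45230 - 1*64/5 = 45230 - 64/5 = 226086/5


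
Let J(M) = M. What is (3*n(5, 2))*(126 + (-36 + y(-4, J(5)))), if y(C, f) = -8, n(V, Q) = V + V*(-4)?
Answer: -3690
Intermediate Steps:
n(V, Q) = -3*V (n(V, Q) = V - 4*V = -3*V)
(3*n(5, 2))*(126 + (-36 + y(-4, J(5)))) = (3*(-3*5))*(126 + (-36 - 8)) = (3*(-15))*(126 - 44) = -45*82 = -3690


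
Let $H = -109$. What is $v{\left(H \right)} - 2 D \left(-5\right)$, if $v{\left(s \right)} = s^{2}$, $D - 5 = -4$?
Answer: $118810$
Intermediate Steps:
$D = 1$ ($D = 5 - 4 = 1$)
$v{\left(H \right)} - 2 D \left(-5\right) = \left(-109\right)^{2} \left(-2\right) 1 \left(-5\right) = 11881 \left(\left(-2\right) \left(-5\right)\right) = 11881 \cdot 10 = 118810$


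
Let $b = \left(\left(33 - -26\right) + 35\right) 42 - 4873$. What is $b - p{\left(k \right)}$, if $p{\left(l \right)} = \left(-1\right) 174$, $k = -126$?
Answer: $-751$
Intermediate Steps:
$p{\left(l \right)} = -174$
$b = -925$ ($b = \left(\left(33 + 26\right) + 35\right) 42 - 4873 = \left(59 + 35\right) 42 - 4873 = 94 \cdot 42 - 4873 = 3948 - 4873 = -925$)
$b - p{\left(k \right)} = -925 - -174 = -925 + 174 = -751$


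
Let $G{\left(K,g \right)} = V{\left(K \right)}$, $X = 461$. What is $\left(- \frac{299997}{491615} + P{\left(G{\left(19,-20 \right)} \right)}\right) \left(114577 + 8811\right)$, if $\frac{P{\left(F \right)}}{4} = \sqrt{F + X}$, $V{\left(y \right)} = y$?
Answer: $- \frac{37016029836}{491615} + 1974208 \sqrt{30} \approx 1.0738 \cdot 10^{7}$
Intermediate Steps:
$G{\left(K,g \right)} = K$
$P{\left(F \right)} = 4 \sqrt{461 + F}$ ($P{\left(F \right)} = 4 \sqrt{F + 461} = 4 \sqrt{461 + F}$)
$\left(- \frac{299997}{491615} + P{\left(G{\left(19,-20 \right)} \right)}\right) \left(114577 + 8811\right) = \left(- \frac{299997}{491615} + 4 \sqrt{461 + 19}\right) \left(114577 + 8811\right) = \left(\left(-299997\right) \frac{1}{491615} + 4 \sqrt{480}\right) 123388 = \left(- \frac{299997}{491615} + 4 \cdot 4 \sqrt{30}\right) 123388 = \left(- \frac{299997}{491615} + 16 \sqrt{30}\right) 123388 = - \frac{37016029836}{491615} + 1974208 \sqrt{30}$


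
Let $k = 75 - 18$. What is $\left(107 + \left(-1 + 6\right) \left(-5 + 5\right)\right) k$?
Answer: $6099$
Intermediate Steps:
$k = 57$ ($k = 75 - 18 = 57$)
$\left(107 + \left(-1 + 6\right) \left(-5 + 5\right)\right) k = \left(107 + \left(-1 + 6\right) \left(-5 + 5\right)\right) 57 = \left(107 + 5 \cdot 0\right) 57 = \left(107 + 0\right) 57 = 107 \cdot 57 = 6099$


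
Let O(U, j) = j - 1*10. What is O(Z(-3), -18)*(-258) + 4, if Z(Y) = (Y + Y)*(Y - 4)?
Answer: 7228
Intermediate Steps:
Z(Y) = 2*Y*(-4 + Y) (Z(Y) = (2*Y)*(-4 + Y) = 2*Y*(-4 + Y))
O(U, j) = -10 + j (O(U, j) = j - 10 = -10 + j)
O(Z(-3), -18)*(-258) + 4 = (-10 - 18)*(-258) + 4 = -28*(-258) + 4 = 7224 + 4 = 7228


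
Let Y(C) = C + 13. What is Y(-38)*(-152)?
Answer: 3800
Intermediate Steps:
Y(C) = 13 + C
Y(-38)*(-152) = (13 - 38)*(-152) = -25*(-152) = 3800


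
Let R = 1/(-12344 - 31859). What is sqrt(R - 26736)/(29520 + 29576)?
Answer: I*sqrt(52239609712027)/2612220488 ≈ 0.0027669*I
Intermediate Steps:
R = -1/44203 (R = 1/(-44203) = -1/44203 ≈ -2.2623e-5)
sqrt(R - 26736)/(29520 + 29576) = sqrt(-1/44203 - 26736)/(29520 + 29576) = sqrt(-1181811409/44203)/59096 = (I*sqrt(52239609712027)/44203)*(1/59096) = I*sqrt(52239609712027)/2612220488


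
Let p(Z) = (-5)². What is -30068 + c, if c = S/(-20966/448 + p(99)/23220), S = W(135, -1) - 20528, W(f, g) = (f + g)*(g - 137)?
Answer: -355794385564/12170483 ≈ -29234.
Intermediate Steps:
p(Z) = 25
W(f, g) = (-137 + g)*(f + g) (W(f, g) = (f + g)*(-137 + g) = (-137 + g)*(f + g))
S = -39020 (S = ((-1)² - 137*135 - 137*(-1) + 135*(-1)) - 20528 = (1 - 18495 + 137 - 135) - 20528 = -18492 - 20528 = -39020)
c = 10147697280/12170483 (c = -39020/(-20966/448 + 25/23220) = -39020/(-20966*1/448 + 25*(1/23220)) = -39020/(-10483/224 + 5/4644) = -39020/(-12170483/260064) = -39020*(-260064/12170483) = 10147697280/12170483 ≈ 833.80)
-30068 + c = -30068 + 10147697280/12170483 = -355794385564/12170483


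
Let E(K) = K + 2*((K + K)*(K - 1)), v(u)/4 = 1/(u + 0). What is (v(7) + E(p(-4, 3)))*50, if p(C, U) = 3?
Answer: 9650/7 ≈ 1378.6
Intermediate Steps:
v(u) = 4/u (v(u) = 4/(u + 0) = 4/u)
E(K) = K + 4*K*(-1 + K) (E(K) = K + 2*((2*K)*(-1 + K)) = K + 2*(2*K*(-1 + K)) = K + 4*K*(-1 + K))
(v(7) + E(p(-4, 3)))*50 = (4/7 + 3*(-3 + 4*3))*50 = (4*(1/7) + 3*(-3 + 12))*50 = (4/7 + 3*9)*50 = (4/7 + 27)*50 = (193/7)*50 = 9650/7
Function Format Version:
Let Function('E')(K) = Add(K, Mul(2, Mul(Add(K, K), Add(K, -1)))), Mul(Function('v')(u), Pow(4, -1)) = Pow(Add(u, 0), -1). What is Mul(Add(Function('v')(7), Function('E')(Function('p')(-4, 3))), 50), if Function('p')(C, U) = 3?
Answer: Rational(9650, 7) ≈ 1378.6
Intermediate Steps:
Function('v')(u) = Mul(4, Pow(u, -1)) (Function('v')(u) = Mul(4, Pow(Add(u, 0), -1)) = Mul(4, Pow(u, -1)))
Function('E')(K) = Add(K, Mul(4, K, Add(-1, K))) (Function('E')(K) = Add(K, Mul(2, Mul(Mul(2, K), Add(-1, K)))) = Add(K, Mul(2, Mul(2, K, Add(-1, K)))) = Add(K, Mul(4, K, Add(-1, K))))
Mul(Add(Function('v')(7), Function('E')(Function('p')(-4, 3))), 50) = Mul(Add(Mul(4, Pow(7, -1)), Mul(3, Add(-3, Mul(4, 3)))), 50) = Mul(Add(Mul(4, Rational(1, 7)), Mul(3, Add(-3, 12))), 50) = Mul(Add(Rational(4, 7), Mul(3, 9)), 50) = Mul(Add(Rational(4, 7), 27), 50) = Mul(Rational(193, 7), 50) = Rational(9650, 7)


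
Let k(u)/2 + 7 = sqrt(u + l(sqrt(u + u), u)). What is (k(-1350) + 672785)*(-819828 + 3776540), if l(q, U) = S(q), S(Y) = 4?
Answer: 1989190088952 + 5913424*I*sqrt(1346) ≈ 1.9892e+12 + 2.1695e+8*I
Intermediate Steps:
l(q, U) = 4
k(u) = -14 + 2*sqrt(4 + u) (k(u) = -14 + 2*sqrt(u + 4) = -14 + 2*sqrt(4 + u))
(k(-1350) + 672785)*(-819828 + 3776540) = ((-14 + 2*sqrt(4 - 1350)) + 672785)*(-819828 + 3776540) = ((-14 + 2*sqrt(-1346)) + 672785)*2956712 = ((-14 + 2*(I*sqrt(1346))) + 672785)*2956712 = ((-14 + 2*I*sqrt(1346)) + 672785)*2956712 = (672771 + 2*I*sqrt(1346))*2956712 = 1989190088952 + 5913424*I*sqrt(1346)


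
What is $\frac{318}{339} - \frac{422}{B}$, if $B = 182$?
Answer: $- \frac{14197}{10283} \approx -1.3806$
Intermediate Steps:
$\frac{318}{339} - \frac{422}{B} = \frac{318}{339} - \frac{422}{182} = 318 \cdot \frac{1}{339} - \frac{211}{91} = \frac{106}{113} - \frac{211}{91} = - \frac{14197}{10283}$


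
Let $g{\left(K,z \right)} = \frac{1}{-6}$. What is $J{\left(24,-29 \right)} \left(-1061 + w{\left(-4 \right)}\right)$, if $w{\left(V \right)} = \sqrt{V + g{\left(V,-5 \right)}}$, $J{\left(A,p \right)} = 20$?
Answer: $-21220 + \frac{50 i \sqrt{6}}{3} \approx -21220.0 + 40.825 i$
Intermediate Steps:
$g{\left(K,z \right)} = - \frac{1}{6}$
$w{\left(V \right)} = \sqrt{- \frac{1}{6} + V}$ ($w{\left(V \right)} = \sqrt{V - \frac{1}{6}} = \sqrt{- \frac{1}{6} + V}$)
$J{\left(24,-29 \right)} \left(-1061 + w{\left(-4 \right)}\right) = 20 \left(-1061 + \frac{\sqrt{-6 + 36 \left(-4\right)}}{6}\right) = 20 \left(-1061 + \frac{\sqrt{-6 - 144}}{6}\right) = 20 \left(-1061 + \frac{\sqrt{-150}}{6}\right) = 20 \left(-1061 + \frac{5 i \sqrt{6}}{6}\right) = -21220 + \frac{50 i \sqrt{6}}{3}$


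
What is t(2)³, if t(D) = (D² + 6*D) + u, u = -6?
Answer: 1000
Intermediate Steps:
t(D) = -6 + D² + 6*D (t(D) = (D² + 6*D) - 6 = -6 + D² + 6*D)
t(2)³ = (-6 + 2² + 6*2)³ = (-6 + 4 + 12)³ = 10³ = 1000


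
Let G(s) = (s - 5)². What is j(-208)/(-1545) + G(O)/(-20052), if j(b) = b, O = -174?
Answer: -15110843/10326780 ≈ -1.4633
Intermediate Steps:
G(s) = (-5 + s)²
j(-208)/(-1545) + G(O)/(-20052) = -208/(-1545) + (-5 - 174)²/(-20052) = -208*(-1/1545) + (-179)²*(-1/20052) = 208/1545 + 32041*(-1/20052) = 208/1545 - 32041/20052 = -15110843/10326780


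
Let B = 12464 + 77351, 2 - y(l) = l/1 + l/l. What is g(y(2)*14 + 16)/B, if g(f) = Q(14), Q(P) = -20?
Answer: -4/17963 ≈ -0.00022268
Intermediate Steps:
y(l) = 1 - l (y(l) = 2 - (l/1 + l/l) = 2 - (l*1 + 1) = 2 - (l + 1) = 2 - (1 + l) = 2 + (-1 - l) = 1 - l)
g(f) = -20
B = 89815
g(y(2)*14 + 16)/B = -20/89815 = -20*1/89815 = -4/17963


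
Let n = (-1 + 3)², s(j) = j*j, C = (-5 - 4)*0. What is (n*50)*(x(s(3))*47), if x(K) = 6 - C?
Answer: 56400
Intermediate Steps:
C = 0 (C = -9*0 = 0)
s(j) = j²
x(K) = 6 (x(K) = 6 - 1*0 = 6 + 0 = 6)
n = 4 (n = 2² = 4)
(n*50)*(x(s(3))*47) = (4*50)*(6*47) = 200*282 = 56400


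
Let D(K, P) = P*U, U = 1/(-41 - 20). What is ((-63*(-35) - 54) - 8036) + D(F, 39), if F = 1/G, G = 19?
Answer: -359024/61 ≈ -5885.6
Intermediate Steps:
U = -1/61 (U = 1/(-61) = -1/61 ≈ -0.016393)
F = 1/19 ≈ 0.052632
D(K, P) = -P/61 (D(K, P) = P*(-1/61) = -P/61)
((-63*(-35) - 54) - 8036) + D(F, 39) = ((-63*(-35) - 54) - 8036) - 1/61*39 = ((2205 - 54) - 8036) - 39/61 = (2151 - 8036) - 39/61 = -5885 - 39/61 = -359024/61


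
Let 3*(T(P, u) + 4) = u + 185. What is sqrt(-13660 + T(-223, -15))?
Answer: I*sqrt(122466)/3 ≈ 116.65*I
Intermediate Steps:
T(P, u) = 173/3 + u/3 (T(P, u) = -4 + (u + 185)/3 = -4 + (185 + u)/3 = -4 + (185/3 + u/3) = 173/3 + u/3)
sqrt(-13660 + T(-223, -15)) = sqrt(-13660 + (173/3 + (1/3)*(-15))) = sqrt(-13660 + (173/3 - 5)) = sqrt(-13660 + 158/3) = sqrt(-40822/3) = I*sqrt(122466)/3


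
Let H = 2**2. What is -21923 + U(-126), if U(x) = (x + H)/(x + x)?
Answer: -2762237/126 ≈ -21923.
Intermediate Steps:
H = 4
U(x) = (4 + x)/(2*x) (U(x) = (x + 4)/(x + x) = (4 + x)/((2*x)) = (4 + x)*(1/(2*x)) = (4 + x)/(2*x))
-21923 + U(-126) = -21923 + (1/2)*(4 - 126)/(-126) = -21923 + (1/2)*(-1/126)*(-122) = -21923 + 61/126 = -2762237/126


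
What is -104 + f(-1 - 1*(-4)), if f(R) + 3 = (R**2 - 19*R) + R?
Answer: -152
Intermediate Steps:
f(R) = -3 + R**2 - 18*R (f(R) = -3 + ((R**2 - 19*R) + R) = -3 + (R**2 - 18*R) = -3 + R**2 - 18*R)
-104 + f(-1 - 1*(-4)) = -104 + (-3 + (-1 - 1*(-4))**2 - 18*(-1 - 1*(-4))) = -104 + (-3 + (-1 + 4)**2 - 18*(-1 + 4)) = -104 + (-3 + 3**2 - 18*3) = -104 + (-3 + 9 - 54) = -104 - 48 = -152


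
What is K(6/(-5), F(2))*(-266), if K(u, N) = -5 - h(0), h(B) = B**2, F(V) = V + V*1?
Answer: 1330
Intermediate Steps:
F(V) = 2*V (F(V) = V + V = 2*V)
K(u, N) = -5 (K(u, N) = -5 - 1*0**2 = -5 - 1*0 = -5 + 0 = -5)
K(6/(-5), F(2))*(-266) = -5*(-266) = 1330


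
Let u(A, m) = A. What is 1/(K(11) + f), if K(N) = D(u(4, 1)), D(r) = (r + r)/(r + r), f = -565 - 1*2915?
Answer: -1/3479 ≈ -0.00028744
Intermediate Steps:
f = -3480 (f = -565 - 2915 = -3480)
D(r) = 1 (D(r) = (2*r)/((2*r)) = (2*r)*(1/(2*r)) = 1)
K(N) = 1
1/(K(11) + f) = 1/(1 - 3480) = 1/(-3479) = -1/3479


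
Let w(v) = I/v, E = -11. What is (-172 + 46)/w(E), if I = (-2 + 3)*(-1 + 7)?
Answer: 231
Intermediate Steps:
I = 6 (I = 1*6 = 6)
w(v) = 6/v
(-172 + 46)/w(E) = (-172 + 46)/((6/(-11))) = -126/(6*(-1/11)) = -126/(-6/11) = -11/6*(-126) = 231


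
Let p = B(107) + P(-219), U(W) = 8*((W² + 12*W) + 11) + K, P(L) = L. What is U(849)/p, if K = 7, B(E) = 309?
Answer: 5848007/90 ≈ 64978.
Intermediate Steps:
U(W) = 95 + 8*W² + 96*W (U(W) = 8*((W² + 12*W) + 11) + 7 = 8*(11 + W² + 12*W) + 7 = (88 + 8*W² + 96*W) + 7 = 95 + 8*W² + 96*W)
p = 90 (p = 309 - 219 = 90)
U(849)/p = (95 + 8*849² + 96*849)/90 = (95 + 8*720801 + 81504)*(1/90) = (95 + 5766408 + 81504)*(1/90) = 5848007*(1/90) = 5848007/90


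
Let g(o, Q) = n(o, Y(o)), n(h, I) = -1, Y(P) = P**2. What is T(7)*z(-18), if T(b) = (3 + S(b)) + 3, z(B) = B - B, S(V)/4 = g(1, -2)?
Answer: 0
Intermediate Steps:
g(o, Q) = -1
S(V) = -4 (S(V) = 4*(-1) = -4)
z(B) = 0
T(b) = 2 (T(b) = (3 - 4) + 3 = -1 + 3 = 2)
T(7)*z(-18) = 2*0 = 0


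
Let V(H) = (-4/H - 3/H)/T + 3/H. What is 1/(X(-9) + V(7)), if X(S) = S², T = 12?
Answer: 84/6833 ≈ 0.012293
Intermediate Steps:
V(H) = 29/(12*H) (V(H) = (-4/H - 3/H)/12 + 3/H = -7/H*(1/12) + 3/H = -7/(12*H) + 3/H = 29/(12*H))
1/(X(-9) + V(7)) = 1/((-9)² + (29/12)/7) = 1/(81 + (29/12)*(⅐)) = 1/(81 + 29/84) = 1/(6833/84) = 84/6833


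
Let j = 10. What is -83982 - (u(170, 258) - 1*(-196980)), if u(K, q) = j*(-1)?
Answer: -280952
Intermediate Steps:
u(K, q) = -10 (u(K, q) = 10*(-1) = -10)
-83982 - (u(170, 258) - 1*(-196980)) = -83982 - (-10 - 1*(-196980)) = -83982 - (-10 + 196980) = -83982 - 1*196970 = -83982 - 196970 = -280952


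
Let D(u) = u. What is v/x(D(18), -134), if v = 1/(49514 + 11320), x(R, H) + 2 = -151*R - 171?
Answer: -1/175871094 ≈ -5.6860e-9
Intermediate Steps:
x(R, H) = -173 - 151*R (x(R, H) = -2 + (-151*R - 171) = -2 + (-171 - 151*R) = -173 - 151*R)
v = 1/60834 ≈ 1.6438e-5
v/x(D(18), -134) = 1/(60834*(-173 - 151*18)) = 1/(60834*(-173 - 2718)) = (1/60834)/(-2891) = (1/60834)*(-1/2891) = -1/175871094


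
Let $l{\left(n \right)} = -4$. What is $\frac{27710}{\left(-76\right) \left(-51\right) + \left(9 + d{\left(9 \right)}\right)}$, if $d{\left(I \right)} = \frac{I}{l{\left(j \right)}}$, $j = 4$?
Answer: $\frac{110840}{15531} \approx 7.1367$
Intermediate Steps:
$d{\left(I \right)} = - \frac{I}{4}$ ($d{\left(I \right)} = \frac{I}{-4} = I \left(- \frac{1}{4}\right) = - \frac{I}{4}$)
$\frac{27710}{\left(-76\right) \left(-51\right) + \left(9 + d{\left(9 \right)}\right)} = \frac{27710}{\left(-76\right) \left(-51\right) + \left(9 - \frac{9}{4}\right)} = \frac{27710}{3876 + \left(9 - \frac{9}{4}\right)} = \frac{27710}{3876 + \frac{27}{4}} = \frac{27710}{\frac{15531}{4}} = 27710 \cdot \frac{4}{15531} = \frac{110840}{15531}$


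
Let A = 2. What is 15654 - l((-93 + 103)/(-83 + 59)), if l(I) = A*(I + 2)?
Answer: 93905/6 ≈ 15651.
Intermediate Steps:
l(I) = 4 + 2*I (l(I) = 2*(I + 2) = 2*(2 + I) = 4 + 2*I)
15654 - l((-93 + 103)/(-83 + 59)) = 15654 - (4 + 2*((-93 + 103)/(-83 + 59))) = 15654 - (4 + 2*(10/(-24))) = 15654 - (4 + 2*(10*(-1/24))) = 15654 - (4 + 2*(-5/12)) = 15654 - (4 - ⅚) = 15654 - 1*19/6 = 15654 - 19/6 = 93905/6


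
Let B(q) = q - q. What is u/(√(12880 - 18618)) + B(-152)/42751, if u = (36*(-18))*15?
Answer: 4860*I*√5738/2869 ≈ 128.32*I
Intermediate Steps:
u = -9720 (u = -648*15 = -9720)
B(q) = 0
u/(√(12880 - 18618)) + B(-152)/42751 = -9720/√(12880 - 18618) + 0/42751 = -9720*(-I*√5738/5738) + 0*(1/42751) = -9720*(-I*√5738/5738) + 0 = -(-4860)*I*√5738/2869 + 0 = 4860*I*√5738/2869 + 0 = 4860*I*√5738/2869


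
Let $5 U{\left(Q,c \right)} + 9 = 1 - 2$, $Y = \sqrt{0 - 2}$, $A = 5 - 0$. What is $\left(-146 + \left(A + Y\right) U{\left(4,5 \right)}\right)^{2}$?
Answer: $24328 + 624 i \sqrt{2} \approx 24328.0 + 882.47 i$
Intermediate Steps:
$A = 5$ ($A = 5 + 0 = 5$)
$Y = i \sqrt{2}$ ($Y = \sqrt{-2} = i \sqrt{2} \approx 1.4142 i$)
$U{\left(Q,c \right)} = -2$ ($U{\left(Q,c \right)} = - \frac{9}{5} + \frac{1 - 2}{5} = - \frac{9}{5} + \frac{1}{5} \left(-1\right) = - \frac{9}{5} - \frac{1}{5} = -2$)
$\left(-146 + \left(A + Y\right) U{\left(4,5 \right)}\right)^{2} = \left(-146 + \left(5 + i \sqrt{2}\right) \left(-2\right)\right)^{2} = \left(-146 - \left(10 + 2 i \sqrt{2}\right)\right)^{2} = \left(-156 - 2 i \sqrt{2}\right)^{2}$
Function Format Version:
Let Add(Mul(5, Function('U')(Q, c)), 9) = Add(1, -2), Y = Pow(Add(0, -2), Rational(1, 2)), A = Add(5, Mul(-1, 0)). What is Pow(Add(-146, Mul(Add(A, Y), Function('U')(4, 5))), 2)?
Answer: Add(24328, Mul(624, I, Pow(2, Rational(1, 2)))) ≈ Add(24328., Mul(882.47, I))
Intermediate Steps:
A = 5 (A = Add(5, 0) = 5)
Y = Mul(I, Pow(2, Rational(1, 2))) (Y = Pow(-2, Rational(1, 2)) = Mul(I, Pow(2, Rational(1, 2))) ≈ Mul(1.4142, I))
Function('U')(Q, c) = -2 (Function('U')(Q, c) = Add(Rational(-9, 5), Mul(Rational(1, 5), Add(1, -2))) = Add(Rational(-9, 5), Mul(Rational(1, 5), -1)) = Add(Rational(-9, 5), Rational(-1, 5)) = -2)
Pow(Add(-146, Mul(Add(A, Y), Function('U')(4, 5))), 2) = Pow(Add(-146, Mul(Add(5, Mul(I, Pow(2, Rational(1, 2)))), -2)), 2) = Pow(Add(-146, Add(-10, Mul(-2, I, Pow(2, Rational(1, 2))))), 2) = Pow(Add(-156, Mul(-2, I, Pow(2, Rational(1, 2)))), 2)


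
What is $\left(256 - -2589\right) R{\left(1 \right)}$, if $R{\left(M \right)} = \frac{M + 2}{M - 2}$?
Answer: $-8535$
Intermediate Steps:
$R{\left(M \right)} = \frac{2 + M}{-2 + M}$
$\left(256 - -2589\right) R{\left(1 \right)} = \left(256 - -2589\right) \frac{2 + 1}{-2 + 1} = \left(256 + 2589\right) \frac{1}{-1} \cdot 3 = 2845 \left(\left(-1\right) 3\right) = 2845 \left(-3\right) = -8535$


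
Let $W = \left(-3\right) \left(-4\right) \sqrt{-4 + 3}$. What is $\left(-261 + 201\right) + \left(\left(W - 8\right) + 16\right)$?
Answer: $-52 + 12 i \approx -52.0 + 12.0 i$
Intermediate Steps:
$W = 12 i$ ($W = 12 \sqrt{-1} = 12 i \approx 12.0 i$)
$\left(-261 + 201\right) + \left(\left(W - 8\right) + 16\right) = \left(-261 + 201\right) + \left(\left(12 i - 8\right) + 16\right) = -60 + \left(\left(-8 + 12 i\right) + 16\right) = -60 + \left(8 + 12 i\right) = -52 + 12 i$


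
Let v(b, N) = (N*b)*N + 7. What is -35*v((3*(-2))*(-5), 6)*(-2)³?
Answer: 304360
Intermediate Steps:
v(b, N) = 7 + b*N² (v(b, N) = b*N² + 7 = 7 + b*N²)
-35*v((3*(-2))*(-5), 6)*(-2)³ = -35*(7 + ((3*(-2))*(-5))*6²)*(-2)³ = -35*(7 - 6*(-5)*36)*(-8) = -35*(7 + 30*36)*(-8) = -35*(7 + 1080)*(-8) = -35*1087*(-8) = -38045*(-8) = 304360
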